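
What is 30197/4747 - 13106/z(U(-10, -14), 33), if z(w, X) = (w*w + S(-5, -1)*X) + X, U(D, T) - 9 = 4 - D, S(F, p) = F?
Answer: -50225973/1884559 ≈ -26.651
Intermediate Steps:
U(D, T) = 13 - D (U(D, T) = 9 + (4 - D) = 13 - D)
z(w, X) = w² - 4*X (z(w, X) = (w*w - 5*X) + X = (w² - 5*X) + X = w² - 4*X)
30197/4747 - 13106/z(U(-10, -14), 33) = 30197/4747 - 13106/((13 - 1*(-10))² - 4*33) = 30197*(1/4747) - 13106/((13 + 10)² - 132) = 30197/4747 - 13106/(23² - 132) = 30197/4747 - 13106/(529 - 132) = 30197/4747 - 13106/397 = -50225973/1884559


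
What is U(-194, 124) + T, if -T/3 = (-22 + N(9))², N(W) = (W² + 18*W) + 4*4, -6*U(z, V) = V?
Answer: -505583/3 ≈ -1.6853e+5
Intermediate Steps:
U(z, V) = -V/6
N(W) = 16 + W² + 18*W (N(W) = (W² + 18*W) + 16 = 16 + W² + 18*W)
T = -168507 (T = -3*(-22 + (16 + 9² + 18*9))² = -3*(-22 + (16 + 81 + 162))² = -3*(-22 + 259)² = -3*237² = -3*56169 = -168507)
U(-194, 124) + T = -⅙*124 - 168507 = -62/3 - 168507 = -505583/3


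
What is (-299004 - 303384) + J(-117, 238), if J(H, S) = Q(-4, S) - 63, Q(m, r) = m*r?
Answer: -603403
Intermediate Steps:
J(H, S) = -63 - 4*S (J(H, S) = -4*S - 63 = -63 - 4*S)
(-299004 - 303384) + J(-117, 238) = (-299004 - 303384) + (-63 - 4*238) = -602388 + (-63 - 952) = -602388 - 1015 = -603403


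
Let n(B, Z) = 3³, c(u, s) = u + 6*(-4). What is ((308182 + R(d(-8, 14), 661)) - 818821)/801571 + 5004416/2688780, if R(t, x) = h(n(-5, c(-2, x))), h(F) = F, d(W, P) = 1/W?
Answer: 659617851044/538812018345 ≈ 1.2242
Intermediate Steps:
c(u, s) = -24 + u (c(u, s) = u - 24 = -24 + u)
n(B, Z) = 27
R(t, x) = 27
((308182 + R(d(-8, 14), 661)) - 818821)/801571 + 5004416/2688780 = ((308182 + 27) - 818821)/801571 + 5004416/2688780 = (308209 - 818821)*(1/801571) + 5004416*(1/2688780) = -510612*1/801571 + 1251104/672195 = -510612/801571 + 1251104/672195 = 659617851044/538812018345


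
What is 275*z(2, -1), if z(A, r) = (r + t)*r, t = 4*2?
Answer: -1925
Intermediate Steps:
t = 8
z(A, r) = r*(8 + r) (z(A, r) = (r + 8)*r = (8 + r)*r = r*(8 + r))
275*z(2, -1) = 275*(-(8 - 1)) = 275*(-1*7) = 275*(-7) = -1925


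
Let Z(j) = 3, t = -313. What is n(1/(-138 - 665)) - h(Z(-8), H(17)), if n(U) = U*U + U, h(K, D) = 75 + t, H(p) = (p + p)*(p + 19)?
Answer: 153463740/644809 ≈ 238.00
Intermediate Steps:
H(p) = 2*p*(19 + p) (H(p) = (2*p)*(19 + p) = 2*p*(19 + p))
h(K, D) = -238 (h(K, D) = 75 - 313 = -238)
n(U) = U + U**2 (n(U) = U**2 + U = U + U**2)
n(1/(-138 - 665)) - h(Z(-8), H(17)) = (1 + 1/(-138 - 665))/(-138 - 665) - 1*(-238) = (1 + 1/(-803))/(-803) + 238 = -(1 - 1/803)/803 + 238 = -1/803*802/803 + 238 = -802/644809 + 238 = 153463740/644809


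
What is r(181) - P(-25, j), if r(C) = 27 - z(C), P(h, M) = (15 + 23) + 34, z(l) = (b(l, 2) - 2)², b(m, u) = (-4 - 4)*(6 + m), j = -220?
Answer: -2244049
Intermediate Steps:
b(m, u) = -48 - 8*m (b(m, u) = -8*(6 + m) = -48 - 8*m)
z(l) = (-50 - 8*l)² (z(l) = ((-48 - 8*l) - 2)² = (-50 - 8*l)²)
P(h, M) = 72 (P(h, M) = 38 + 34 = 72)
r(C) = 27 - 4*(25 + 4*C)²
r(181) - P(-25, j) = (27 - 4*(25 + 4*181)²) - 1*72 = (27 - 4*(25 + 724)²) - 72 = (27 - 4*749²) - 72 = (27 - 4*561001) - 72 = (27 - 2244004) - 72 = -2243977 - 72 = -2244049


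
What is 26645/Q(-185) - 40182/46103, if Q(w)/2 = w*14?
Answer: -287311439/47762708 ≈ -6.0154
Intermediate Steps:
Q(w) = 28*w (Q(w) = 2*(w*14) = 2*(14*w) = 28*w)
26645/Q(-185) - 40182/46103 = 26645/((28*(-185))) - 40182/46103 = 26645/(-5180) - 40182*1/46103 = 26645*(-1/5180) - 40182/46103 = -5329/1036 - 40182/46103 = -287311439/47762708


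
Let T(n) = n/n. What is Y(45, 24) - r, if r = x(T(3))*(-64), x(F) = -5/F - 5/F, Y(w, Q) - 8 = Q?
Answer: -608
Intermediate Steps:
T(n) = 1
Y(w, Q) = 8 + Q
x(F) = -10/F
r = 640 (r = -10/1*(-64) = -10*1*(-64) = -10*(-64) = 640)
Y(45, 24) - r = (8 + 24) - 1*640 = 32 - 640 = -608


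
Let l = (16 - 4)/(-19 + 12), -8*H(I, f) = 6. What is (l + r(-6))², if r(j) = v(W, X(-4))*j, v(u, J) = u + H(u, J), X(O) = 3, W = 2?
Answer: 16641/196 ≈ 84.903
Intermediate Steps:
H(I, f) = -¾ (H(I, f) = -⅛*6 = -¾)
l = -12/7 (l = 12/(-7) = 12*(-⅐) = -12/7 ≈ -1.7143)
v(u, J) = -¾ + u (v(u, J) = u - ¾ = -¾ + u)
r(j) = 5*j/4 (r(j) = (-¾ + 2)*j = 5*j/4)
(l + r(-6))² = (-12/7 + (5/4)*(-6))² = (-12/7 - 15/2)² = (-129/14)² = 16641/196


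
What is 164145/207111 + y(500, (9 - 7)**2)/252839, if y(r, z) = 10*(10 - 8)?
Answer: 446305375/563072453 ≈ 0.79263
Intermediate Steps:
y(r, z) = 20 (y(r, z) = 10*2 = 20)
164145/207111 + y(500, (9 - 7)**2)/252839 = 164145/207111 + 20/252839 = 164145*(1/207111) + 20*(1/252839) = 1765/2227 + 20/252839 = 446305375/563072453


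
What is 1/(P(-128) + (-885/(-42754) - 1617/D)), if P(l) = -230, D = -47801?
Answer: -2043683954/469935872317 ≈ -0.0043489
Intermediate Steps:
1/(P(-128) + (-885/(-42754) - 1617/D)) = 1/(-230 + (-885/(-42754) - 1617/(-47801))) = 1/(-230 + (-885*(-1/42754) - 1617*(-1/47801))) = 1/(-230 + (885/42754 + 1617/47801)) = 1/(-230 + 111437103/2043683954) = 1/(-469935872317/2043683954) = -2043683954/469935872317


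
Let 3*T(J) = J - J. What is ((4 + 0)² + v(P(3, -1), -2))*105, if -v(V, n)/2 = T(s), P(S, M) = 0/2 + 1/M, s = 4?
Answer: 1680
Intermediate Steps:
P(S, M) = 1/M (P(S, M) = 0*(½) + 1/M = 0 + 1/M = 1/M)
T(J) = 0 (T(J) = (J - J)/3 = (⅓)*0 = 0)
v(V, n) = 0 (v(V, n) = -2*0 = 0)
((4 + 0)² + v(P(3, -1), -2))*105 = ((4 + 0)² + 0)*105 = (4² + 0)*105 = (16 + 0)*105 = 16*105 = 1680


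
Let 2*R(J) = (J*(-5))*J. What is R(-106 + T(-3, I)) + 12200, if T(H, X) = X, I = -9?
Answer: -41725/2 ≈ -20863.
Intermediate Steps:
R(J) = -5*J**2/2 (R(J) = ((J*(-5))*J)/2 = ((-5*J)*J)/2 = (-5*J**2)/2 = -5*J**2/2)
R(-106 + T(-3, I)) + 12200 = -5*(-106 - 9)**2/2 + 12200 = -5/2*(-115)**2 + 12200 = -5/2*13225 + 12200 = -66125/2 + 12200 = -41725/2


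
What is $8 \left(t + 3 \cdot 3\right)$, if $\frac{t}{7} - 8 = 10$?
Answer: $1080$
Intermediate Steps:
$t = 126$ ($t = 56 + 7 \cdot 10 = 56 + 70 = 126$)
$8 \left(t + 3 \cdot 3\right) = 8 \left(126 + 3 \cdot 3\right) = 8 \left(126 + 9\right) = 8 \cdot 135 = 1080$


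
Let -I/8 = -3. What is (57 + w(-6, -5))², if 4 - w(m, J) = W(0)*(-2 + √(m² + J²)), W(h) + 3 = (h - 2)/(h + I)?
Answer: 516473/144 + 12173*√61/36 ≈ 6227.6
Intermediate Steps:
I = 24 (I = -8*(-3) = 24)
W(h) = -3 + (-2 + h)/(24 + h) (W(h) = -3 + (h - 2)/(h + 24) = -3 + (-2 + h)/(24 + h))
w(m, J) = -13/6 + 37*√(J² + m²)/12 (w(m, J) = 4 - 2*(-37 - 1*0)/(24 + 0)*(-2 + √(m² + J²)) = 4 - 2*(-37 + 0)/24*(-2 + √(J² + m²)) = 4 - 2*(1/24)*(-37)*(-2 + √(J² + m²)) = 4 - (-37)*(-2 + √(J² + m²))/12 = 4 - (37/6 - 37*√(J² + m²)/12) = 4 + (-37/6 + 37*√(J² + m²)/12) = -13/6 + 37*√(J² + m²)/12)
(57 + w(-6, -5))² = (57 + (-13/6 + 37*√((-5)² + (-6)²)/12))² = (57 + (-13/6 + 37*√(25 + 36)/12))² = (57 + (-13/6 + 37*√61/12))² = (329/6 + 37*√61/12)²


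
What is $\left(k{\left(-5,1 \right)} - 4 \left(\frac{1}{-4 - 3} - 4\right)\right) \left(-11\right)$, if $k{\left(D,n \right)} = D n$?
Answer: $- \frac{891}{7} \approx -127.29$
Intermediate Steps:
$\left(k{\left(-5,1 \right)} - 4 \left(\frac{1}{-4 - 3} - 4\right)\right) \left(-11\right) = \left(\left(-5\right) 1 - 4 \left(\frac{1}{-4 - 3} - 4\right)\right) \left(-11\right) = \left(-5 - 4 \left(\frac{1}{-7} - 4\right)\right) \left(-11\right) = \left(-5 - 4 \left(- \frac{1}{7} - 4\right)\right) \left(-11\right) = \left(-5 - - \frac{116}{7}\right) \left(-11\right) = \left(-5 + \frac{116}{7}\right) \left(-11\right) = \frac{81}{7} \left(-11\right) = - \frac{891}{7}$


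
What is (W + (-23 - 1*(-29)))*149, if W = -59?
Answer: -7897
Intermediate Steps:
(W + (-23 - 1*(-29)))*149 = (-59 + (-23 - 1*(-29)))*149 = (-59 + (-23 + 29))*149 = (-59 + 6)*149 = -53*149 = -7897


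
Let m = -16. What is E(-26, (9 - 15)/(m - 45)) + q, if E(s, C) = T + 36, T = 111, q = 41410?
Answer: 41557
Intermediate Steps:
E(s, C) = 147 (E(s, C) = 111 + 36 = 147)
E(-26, (9 - 15)/(m - 45)) + q = 147 + 41410 = 41557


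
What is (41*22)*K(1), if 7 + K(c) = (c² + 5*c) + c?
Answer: 0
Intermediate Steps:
K(c) = -7 + c² + 6*c (K(c) = -7 + ((c² + 5*c) + c) = -7 + (c² + 6*c) = -7 + c² + 6*c)
(41*22)*K(1) = (41*22)*(-7 + 1² + 6*1) = 902*(-7 + 1 + 6) = 902*0 = 0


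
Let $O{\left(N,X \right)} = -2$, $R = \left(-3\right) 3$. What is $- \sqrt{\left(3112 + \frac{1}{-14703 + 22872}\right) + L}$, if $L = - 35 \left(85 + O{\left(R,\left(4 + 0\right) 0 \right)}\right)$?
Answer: $- \frac{2 \sqrt{3453412074}}{8169} \approx -14.387$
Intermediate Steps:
$R = -9$
$L = -2905$ ($L = - 35 \left(85 - 2\right) = \left(-35\right) 83 = -2905$)
$- \sqrt{\left(3112 + \frac{1}{-14703 + 22872}\right) + L} = - \sqrt{\left(3112 + \frac{1}{-14703 + 22872}\right) - 2905} = - \sqrt{\left(3112 + \frac{1}{8169}\right) - 2905} = - \sqrt{\frac{25421929}{8169} - 2905} = - \sqrt{\frac{1690984}{8169}} = - \frac{2 \sqrt{3453412074}}{8169}$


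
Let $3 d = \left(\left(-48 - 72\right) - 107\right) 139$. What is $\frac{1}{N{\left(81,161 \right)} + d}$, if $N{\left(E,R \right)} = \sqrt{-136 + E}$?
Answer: $- \frac{94659}{995592304} - \frac{9 i \sqrt{55}}{995592304} \approx -9.5078 \cdot 10^{-5} - 6.7041 \cdot 10^{-8} i$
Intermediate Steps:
$d = - \frac{31553}{3}$ ($d = \frac{\left(\left(-48 - 72\right) - 107\right) 139}{3} = \frac{\left(-120 - 107\right) 139}{3} = \frac{\left(-227\right) 139}{3} = \frac{1}{3} \left(-31553\right) = - \frac{31553}{3} \approx -10518.0$)
$\frac{1}{N{\left(81,161 \right)} + d} = \frac{1}{\sqrt{-136 + 81} - \frac{31553}{3}} = \frac{1}{\sqrt{-55} - \frac{31553}{3}} = \frac{1}{i \sqrt{55} - \frac{31553}{3}} = \frac{1}{- \frac{31553}{3} + i \sqrt{55}}$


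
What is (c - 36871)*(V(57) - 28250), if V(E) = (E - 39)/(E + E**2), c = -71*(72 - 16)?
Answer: 635814067709/551 ≈ 1.1539e+9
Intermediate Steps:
c = -3976 (c = -71*56 = -3976)
V(E) = (-39 + E)/(E + E**2)
(c - 36871)*(V(57) - 28250) = (-3976 - 36871)*((-39 + 57)/(57*(1 + 57)) - 28250) = -40847*((1/57)*18/58 - 28250) = -40847*((1/57)*(1/58)*18 - 28250) = -40847*(3/551 - 28250) = -40847*(-15565747/551) = 635814067709/551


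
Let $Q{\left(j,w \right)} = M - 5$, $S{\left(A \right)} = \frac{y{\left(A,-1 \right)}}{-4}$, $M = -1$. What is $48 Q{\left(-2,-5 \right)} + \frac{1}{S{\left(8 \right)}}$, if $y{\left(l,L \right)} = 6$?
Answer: $- \frac{866}{3} \approx -288.67$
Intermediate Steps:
$S{\left(A \right)} = - \frac{3}{2}$ ($S{\left(A \right)} = \frac{6}{-4} = 6 \left(- \frac{1}{4}\right) = - \frac{3}{2}$)
$Q{\left(j,w \right)} = -6$ ($Q{\left(j,w \right)} = -1 - 5 = -6$)
$48 Q{\left(-2,-5 \right)} + \frac{1}{S{\left(8 \right)}} = 48 \left(-6\right) + \frac{1}{- \frac{3}{2}} = -288 - \frac{2}{3} = - \frac{866}{3}$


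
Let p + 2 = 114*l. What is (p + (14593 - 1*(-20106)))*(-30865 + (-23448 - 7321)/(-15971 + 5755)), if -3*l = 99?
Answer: -9753374606385/10216 ≈ -9.5472e+8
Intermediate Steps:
l = -33 (l = -⅓*99 = -33)
p = -3764 (p = -2 + 114*(-33) = -2 - 3762 = -3764)
(p + (14593 - 1*(-20106)))*(-30865 + (-23448 - 7321)/(-15971 + 5755)) = (-3764 + (14593 - 1*(-20106)))*(-30865 + (-23448 - 7321)/(-15971 + 5755)) = (-3764 + (14593 + 20106))*(-30865 - 30769/(-10216)) = (-3764 + 34699)*(-30865 - 30769*(-1/10216)) = 30935*(-30865 + 30769/10216) = 30935*(-315286071/10216) = -9753374606385/10216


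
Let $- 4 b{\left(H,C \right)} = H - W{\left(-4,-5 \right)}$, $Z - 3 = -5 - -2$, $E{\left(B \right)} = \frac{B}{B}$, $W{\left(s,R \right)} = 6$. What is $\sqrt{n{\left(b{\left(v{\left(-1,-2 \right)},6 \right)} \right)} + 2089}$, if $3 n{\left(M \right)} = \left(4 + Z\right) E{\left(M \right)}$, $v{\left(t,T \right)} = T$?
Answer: $\frac{\sqrt{18813}}{3} \approx 45.72$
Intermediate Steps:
$E{\left(B \right)} = 1$
$Z = 0$ ($Z = 3 - 3 = 0$)
$b{\left(H,C \right)} = \frac{3}{2} - \frac{H}{4}$ ($b{\left(H,C \right)} = - \frac{H - 6}{4} = - \frac{-6 + H}{4} = \frac{3}{2} - \frac{H}{4}$)
$n{\left(M \right)} = \frac{4}{3}$ ($n{\left(M \right)} = \frac{\left(4 + 0\right) 1}{3} = \frac{4 \cdot 1}{3} = \frac{1}{3} \cdot 4 = \frac{4}{3}$)
$\sqrt{n{\left(b{\left(v{\left(-1,-2 \right)},6 \right)} \right)} + 2089} = \sqrt{\frac{4}{3} + 2089} = \sqrt{\frac{6271}{3}} = \frac{\sqrt{18813}}{3}$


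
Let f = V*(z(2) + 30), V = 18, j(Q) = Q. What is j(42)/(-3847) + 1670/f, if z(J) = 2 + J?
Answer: 3199393/1177182 ≈ 2.7178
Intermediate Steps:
f = 612 (f = 18*((2 + 2) + 30) = 18*(4 + 30) = 18*34 = 612)
j(42)/(-3847) + 1670/f = 42/(-3847) + 1670/612 = 42*(-1/3847) + 1670*(1/612) = -42/3847 + 835/306 = 3199393/1177182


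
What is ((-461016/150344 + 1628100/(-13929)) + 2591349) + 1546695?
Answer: 361058282798295/87255899 ≈ 4.1379e+6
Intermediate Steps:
((-461016/150344 + 1628100/(-13929)) + 2591349) + 1546695 = ((-461016*1/150344 + 1628100*(-1/13929)) + 2591349) + 1546695 = ((-57627/18793 - 542700/4643) + 2591349) + 1546695 = (-10466523261/87255899 + 2591349) + 1546695 = 226100020094490/87255899 + 1546695 = 361058282798295/87255899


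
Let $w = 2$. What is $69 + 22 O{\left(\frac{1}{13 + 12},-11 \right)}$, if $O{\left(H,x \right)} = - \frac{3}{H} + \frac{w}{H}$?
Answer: $-481$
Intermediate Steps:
$O{\left(H,x \right)} = - \frac{1}{H}$ ($O{\left(H,x \right)} = - \frac{3}{H} + \frac{2}{H} = - \frac{1}{H}$)
$69 + 22 O{\left(\frac{1}{13 + 12},-11 \right)} = 69 + 22 \left(- \frac{1}{\frac{1}{13 + 12}}\right) = 69 + 22 \left(- \frac{1}{\frac{1}{25}}\right) = 69 + 22 \left(\left(-1\right) 25\right) = 69 + 22 \left(-25\right) = 69 - 550 = -481$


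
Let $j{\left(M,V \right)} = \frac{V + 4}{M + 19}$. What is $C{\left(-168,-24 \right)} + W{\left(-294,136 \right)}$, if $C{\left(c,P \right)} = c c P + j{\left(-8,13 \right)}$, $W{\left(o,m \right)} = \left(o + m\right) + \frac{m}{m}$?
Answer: $- \frac{7452846}{11} \approx -6.7753 \cdot 10^{5}$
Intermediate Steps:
$W{\left(o,m \right)} = 1 + m + o$ ($W{\left(o,m \right)} = \left(m + o\right) + 1 = 1 + m + o$)
$j{\left(M,V \right)} = \frac{4 + V}{19 + M}$
$C{\left(c,P \right)} = \frac{17}{11} + P c^{2}$ ($C{\left(c,P \right)} = c c P + \frac{4 + 13}{19 - 8} = c^{2} P + \frac{1}{11} \cdot 17 = P c^{2} + \frac{1}{11} \cdot 17 = P c^{2} + \frac{17}{11} = \frac{17}{11} + P c^{2}$)
$C{\left(-168,-24 \right)} + W{\left(-294,136 \right)} = \left(\frac{17}{11} - 24 \left(-168\right)^{2}\right) + \left(1 + 136 - 294\right) = \left(\frac{17}{11} - 677376\right) - 157 = - \frac{7451119}{11} - 157 = - \frac{7452846}{11}$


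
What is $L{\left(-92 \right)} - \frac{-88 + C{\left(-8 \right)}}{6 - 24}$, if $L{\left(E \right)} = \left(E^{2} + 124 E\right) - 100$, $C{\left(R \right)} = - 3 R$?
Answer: $- \frac{27428}{9} \approx -3047.6$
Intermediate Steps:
$L{\left(E \right)} = -100 + E^{2} + 124 E$
$L{\left(-92 \right)} - \frac{-88 + C{\left(-8 \right)}}{6 - 24} = \left(-100 + \left(-92\right)^{2} + 124 \left(-92\right)\right) - \frac{-88 - -24}{6 - 24} = \left(-100 + 8464 - 11408\right) - \frac{-88 + 24}{-18} = -3044 - \left(- \frac{1}{18}\right) \left(-64\right) = -3044 - \frac{32}{9} = - \frac{27428}{9}$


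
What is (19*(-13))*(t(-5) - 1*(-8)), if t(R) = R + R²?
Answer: -6916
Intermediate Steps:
(19*(-13))*(t(-5) - 1*(-8)) = (19*(-13))*(-5*(1 - 5) - 1*(-8)) = -247*(-5*(-4) + 8) = -247*(20 + 8) = -247*28 = -6916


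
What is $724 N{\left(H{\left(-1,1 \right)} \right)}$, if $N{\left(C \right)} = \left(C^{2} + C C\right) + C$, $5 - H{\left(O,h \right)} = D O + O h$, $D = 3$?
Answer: $123804$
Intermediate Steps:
$H{\left(O,h \right)} = 5 - 3 O - O h$ ($H{\left(O,h \right)} = 5 - \left(3 O + O h\right) = 5 - 3 O - O h$)
$N{\left(C \right)} = C + 2 C^{2}$ ($N{\left(C \right)} = \left(C^{2} + C^{2}\right) + C = 2 C^{2} + C = C + 2 C^{2}$)
$724 N{\left(H{\left(-1,1 \right)} \right)} = 724 \left(5 - -3 - \left(-1\right) 1\right) \left(1 + 2 \left(5 - -3 - \left(-1\right) 1\right)\right) = 724 \left(5 + 3 + 1\right) \left(1 + 2 \left(5 + 3 + 1\right)\right) = 724 \cdot 9 \left(1 + 2 \cdot 9\right) = 724 \cdot 9 \left(1 + 18\right) = 724 \cdot 9 \cdot 19 = 724 \cdot 171 = 123804$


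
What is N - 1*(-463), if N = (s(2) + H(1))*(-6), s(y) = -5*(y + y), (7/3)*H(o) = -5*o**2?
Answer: 4171/7 ≈ 595.86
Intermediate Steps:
H(o) = -15*o**2/7 (H(o) = 3*(-5*o**2)/7 = -15*o**2/7)
s(y) = -10*y
N = 930/7 (N = (-10*2 - 15/7*1**2)*(-6) = (-20 - 15/7*1)*(-6) = (-20 - 15/7)*(-6) = -155/7*(-6) = 930/7 ≈ 132.86)
N - 1*(-463) = 930/7 - 1*(-463) = 930/7 + 463 = 4171/7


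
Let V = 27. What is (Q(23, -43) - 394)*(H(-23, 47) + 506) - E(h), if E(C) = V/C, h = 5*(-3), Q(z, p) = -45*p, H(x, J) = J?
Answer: 4260874/5 ≈ 8.5218e+5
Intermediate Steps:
h = -15
E(C) = 27/C
(Q(23, -43) - 394)*(H(-23, 47) + 506) - E(h) = (-45*(-43) - 394)*(47 + 506) - 27/(-15) = (1935 - 394)*553 - 27*(-1)/15 = 1541*553 - 1*(-9/5) = 852173 + 9/5 = 4260874/5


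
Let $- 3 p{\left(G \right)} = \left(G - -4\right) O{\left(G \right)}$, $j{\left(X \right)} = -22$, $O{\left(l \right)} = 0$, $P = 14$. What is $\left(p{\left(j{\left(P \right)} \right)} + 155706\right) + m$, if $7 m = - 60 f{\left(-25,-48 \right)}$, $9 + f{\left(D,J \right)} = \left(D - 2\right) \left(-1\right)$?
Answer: $\frac{1088862}{7} \approx 1.5555 \cdot 10^{5}$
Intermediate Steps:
$f{\left(D,J \right)} = -7 - D$ ($f{\left(D,J \right)} = -9 + \left(D - 2\right) \left(-1\right) = -9 + \left(-2 + D\right) \left(-1\right) = -9 - \left(-2 + D\right) = -7 - D$)
$m = - \frac{1080}{7}$ ($m = \frac{\left(-60\right) \left(-7 - -25\right)}{7} = \frac{\left(-60\right) \left(-7 + 25\right)}{7} = \frac{\left(-60\right) 18}{7} = \frac{1}{7} \left(-1080\right) = - \frac{1080}{7} \approx -154.29$)
$p{\left(G \right)} = 0$ ($p{\left(G \right)} = - \frac{\left(G - -4\right) 0}{3} = - \frac{\left(G + 4\right) 0}{3} = - \frac{\left(4 + G\right) 0}{3} = \left(- \frac{1}{3}\right) 0 = 0$)
$\left(p{\left(j{\left(P \right)} \right)} + 155706\right) + m = \left(0 + 155706\right) - \frac{1080}{7} = 155706 - \frac{1080}{7} = \frac{1088862}{7}$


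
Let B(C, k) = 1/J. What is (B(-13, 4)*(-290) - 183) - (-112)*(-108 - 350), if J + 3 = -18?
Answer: -1080769/21 ≈ -51465.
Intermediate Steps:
J = -21 (J = -3 - 18 = -21)
B(C, k) = -1/21 (B(C, k) = 1/(-21) = -1/21)
(B(-13, 4)*(-290) - 183) - (-112)*(-108 - 350) = (-1/21*(-290) - 183) - (-112)*(-108 - 350) = (290/21 - 183) - (-112)*(-458) = -3553/21 - 1*51296 = -3553/21 - 51296 = -1080769/21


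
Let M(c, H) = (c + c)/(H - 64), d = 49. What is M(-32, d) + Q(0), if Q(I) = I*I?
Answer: 64/15 ≈ 4.2667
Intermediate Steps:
Q(I) = I²
M(c, H) = 2*c/(-64 + H) (M(c, H) = (2*c)/(-64 + H) = 2*c/(-64 + H))
M(-32, d) + Q(0) = 2*(-32)/(-64 + 49) + 0² = 2*(-32)/(-15) + 0 = 2*(-32)*(-1/15) + 0 = 64/15 + 0 = 64/15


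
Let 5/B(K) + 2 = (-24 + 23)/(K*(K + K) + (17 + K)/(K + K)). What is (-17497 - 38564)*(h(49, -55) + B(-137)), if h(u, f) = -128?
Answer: 75249528919182/10285669 ≈ 7.3160e+6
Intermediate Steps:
B(K) = 5/(-2 - 1/(2*K² + (17 + K)/(2*K))) (B(K) = 5/(-2 + (-24 + 23)/(K*(K + K) + (17 + K)/(K + K))) = 5/(-2 - 1/(K*(2*K) + (17 + K)/((2*K)))) = 5/(-2 - 1/(2*K² + (17 + K)*(1/(2*K)))) = 5/(-2 - 1/(2*K² + (17 + K)/(2*K))))
(-17497 - 38564)*(h(49, -55) + B(-137)) = (-17497 - 38564)*(-128 + 5*(-17 - 1*(-137) - 4*(-137)³)/(2*(17 + 2*(-137) + 4*(-137)³))) = -56061*(-128 + 5*(-17 + 137 - 4*(-2571353))/(2*(17 - 274 + 4*(-2571353)))) = -56061*(-128 + 5*(-17 + 137 + 10285412)/(2*(17 - 274 - 10285412))) = -56061*(-128 + (5/2)*10285532/(-10285669)) = -56061*(-128 + (5/2)*(-1/10285669)*10285532) = -56061*(-128 - 25713830/10285669) = -56061*(-1342279462/10285669) = 75249528919182/10285669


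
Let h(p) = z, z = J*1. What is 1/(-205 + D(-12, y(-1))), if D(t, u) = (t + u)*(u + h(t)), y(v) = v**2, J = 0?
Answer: -1/216 ≈ -0.0046296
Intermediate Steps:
z = 0 (z = 0*1 = 0)
h(p) = 0
D(t, u) = u*(t + u) (D(t, u) = (t + u)*(u + 0) = (t + u)*u = u*(t + u))
1/(-205 + D(-12, y(-1))) = 1/(-205 + (-1)**2*(-12 + (-1)**2)) = 1/(-205 + 1*(-12 + 1)) = 1/(-205 + 1*(-11)) = 1/(-205 - 11) = 1/(-216) = -1/216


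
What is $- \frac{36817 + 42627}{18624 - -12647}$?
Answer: $- \frac{79444}{31271} \approx -2.5405$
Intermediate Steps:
$- \frac{36817 + 42627}{18624 - -12647} = - \frac{79444}{18624 + \left(-10605 + 23252\right)} = - \frac{79444}{18624 + 12647} = - \frac{79444}{31271}$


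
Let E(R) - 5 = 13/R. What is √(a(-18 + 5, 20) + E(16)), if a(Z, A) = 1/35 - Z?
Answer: √369285/140 ≈ 4.3406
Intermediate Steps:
a(Z, A) = 1/35 - Z
E(R) = 5 + 13/R
√(a(-18 + 5, 20) + E(16)) = √((1/35 - (-18 + 5)) + (5 + 13/16)) = √((1/35 - 1*(-13)) + (5 + 13*(1/16))) = √((1/35 + 13) + (5 + 13/16)) = √(456/35 + 93/16) = √(10551/560) = √369285/140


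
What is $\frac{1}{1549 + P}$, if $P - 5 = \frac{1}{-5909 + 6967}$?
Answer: $\frac{1058}{1644133} \approx 0.0006435$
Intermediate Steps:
$P = \frac{5291}{1058}$ ($P = 5 + \frac{1}{-5909 + 6967} = 5 + \frac{1}{1058} = \frac{5291}{1058} \approx 5.0009$)
$\frac{1}{1549 + P} = \frac{1}{1549 + \frac{5291}{1058}} = \frac{1}{\frac{1644133}{1058}} = \frac{1058}{1644133}$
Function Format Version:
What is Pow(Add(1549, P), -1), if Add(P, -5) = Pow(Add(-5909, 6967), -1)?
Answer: Rational(1058, 1644133) ≈ 0.00064350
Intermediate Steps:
P = Rational(5291, 1058) (P = Add(5, Pow(Add(-5909, 6967), -1)) = Add(5, Pow(1058, -1)) = Add(5, Rational(1, 1058)) = Rational(5291, 1058) ≈ 5.0009)
Pow(Add(1549, P), -1) = Pow(Add(1549, Rational(5291, 1058)), -1) = Pow(Rational(1644133, 1058), -1) = Rational(1058, 1644133)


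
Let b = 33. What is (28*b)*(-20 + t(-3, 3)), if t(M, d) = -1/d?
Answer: -18788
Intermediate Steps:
(28*b)*(-20 + t(-3, 3)) = (28*33)*(-20 - 1/3) = 924*(-20 - 1*⅓) = 924*(-20 - ⅓) = 924*(-61/3) = -18788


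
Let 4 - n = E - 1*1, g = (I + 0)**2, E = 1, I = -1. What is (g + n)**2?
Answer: 25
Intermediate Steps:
g = 1 (g = (-1 + 0)**2 = (-1)**2 = 1)
n = 4 (n = 4 - (1 - 1*1) = 4 - (1 - 1) = 4 - 1*0 = 4 + 0 = 4)
(g + n)**2 = (1 + 4)**2 = 5**2 = 25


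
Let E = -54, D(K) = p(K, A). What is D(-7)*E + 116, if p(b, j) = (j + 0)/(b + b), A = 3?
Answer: 893/7 ≈ 127.57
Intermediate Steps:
p(b, j) = j/(2*b) (p(b, j) = j/((2*b)) = j*(1/(2*b)) = j/(2*b))
D(K) = 3/(2*K) (D(K) = (½)*3/K = 3/(2*K))
D(-7)*E + 116 = ((3/2)/(-7))*(-54) + 116 = ((3/2)*(-⅐))*(-54) + 116 = -3/14*(-54) + 116 = 81/7 + 116 = 893/7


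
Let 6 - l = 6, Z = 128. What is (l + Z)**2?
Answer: 16384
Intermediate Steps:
l = 0 (l = 6 - 1*6 = 6 - 6 = 0)
(l + Z)**2 = (0 + 128)**2 = 128**2 = 16384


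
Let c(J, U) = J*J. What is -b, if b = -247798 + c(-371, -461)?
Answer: 110157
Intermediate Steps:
c(J, U) = J**2
b = -110157 (b = -247798 + (-371)**2 = -247798 + 137641 = -110157)
-b = -1*(-110157) = 110157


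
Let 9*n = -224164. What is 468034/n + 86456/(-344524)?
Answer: -183827604391/9653734742 ≈ -19.042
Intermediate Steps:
n = -224164/9 (n = (⅑)*(-224164) = -224164/9 ≈ -24907.)
468034/n + 86456/(-344524) = 468034/(-224164/9) + 86456/(-344524) = 468034*(-9/224164) + 86456*(-1/344524) = -2106153/112082 - 21614/86131 = -183827604391/9653734742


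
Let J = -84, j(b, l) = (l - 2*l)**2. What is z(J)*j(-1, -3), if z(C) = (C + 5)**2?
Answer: 56169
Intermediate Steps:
j(b, l) = l**2 (j(b, l) = (-l)**2 = l**2)
z(C) = (5 + C)**2
z(J)*j(-1, -3) = (5 - 84)**2*(-3)**2 = (-79)**2*9 = 6241*9 = 56169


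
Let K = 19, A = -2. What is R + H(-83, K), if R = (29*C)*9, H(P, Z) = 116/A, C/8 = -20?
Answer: -41818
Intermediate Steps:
C = -160 (C = 8*(-20) = -160)
H(P, Z) = -58 (H(P, Z) = 116/(-2) = 116*(-½) = -58)
R = -41760 (R = (29*(-160))*9 = -4640*9 = -41760)
R + H(-83, K) = -41760 - 58 = -41818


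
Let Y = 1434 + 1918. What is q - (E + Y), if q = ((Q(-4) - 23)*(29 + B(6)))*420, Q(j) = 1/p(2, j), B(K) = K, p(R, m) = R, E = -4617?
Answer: -329485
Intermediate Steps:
Y = 3352
Q(j) = ½ (Q(j) = 1/2 = ½)
q = -330750 (q = ((½ - 23)*(29 + 6))*420 = -45/2*35*420 = -1575/2*420 = -330750)
q - (E + Y) = -330750 - (-4617 + 3352) = -330750 - 1*(-1265) = -330750 + 1265 = -329485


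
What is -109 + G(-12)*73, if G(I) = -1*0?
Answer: -109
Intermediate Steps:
G(I) = 0
-109 + G(-12)*73 = -109 + 0*73 = -109 + 0 = -109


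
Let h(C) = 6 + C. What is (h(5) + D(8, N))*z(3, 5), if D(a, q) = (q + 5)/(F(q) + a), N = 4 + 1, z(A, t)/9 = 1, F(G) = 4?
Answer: 213/2 ≈ 106.50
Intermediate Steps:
z(A, t) = 9 (z(A, t) = 9*1 = 9)
N = 5
D(a, q) = (5 + q)/(4 + a) (D(a, q) = (q + 5)/(4 + a) = (5 + q)/(4 + a))
(h(5) + D(8, N))*z(3, 5) = ((6 + 5) + (5 + 5)/(4 + 8))*9 = (11 + 10/12)*9 = (11 + (1/12)*10)*9 = (11 + ⅚)*9 = (71/6)*9 = 213/2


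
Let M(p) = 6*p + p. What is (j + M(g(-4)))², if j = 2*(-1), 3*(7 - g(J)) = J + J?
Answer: 38809/9 ≈ 4312.1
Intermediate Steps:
g(J) = 7 - 2*J/3 (g(J) = 7 - (J + J)/3 = 7 - 2*J/3)
M(p) = 7*p
j = -2
(j + M(g(-4)))² = (-2 + 7*(7 - ⅔*(-4)))² = (-2 + 7*(7 + 8/3))² = (-2 + 7*(29/3))² = (-2 + 203/3)² = (197/3)² = 38809/9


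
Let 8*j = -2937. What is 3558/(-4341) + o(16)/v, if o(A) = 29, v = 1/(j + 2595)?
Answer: 747897061/11576 ≈ 64608.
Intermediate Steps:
j = -2937/8 (j = (⅛)*(-2937) = -2937/8 ≈ -367.13)
v = 8/17823 (v = 1/(-2937/8 + 2595) = 1/(17823/8) = 8/17823 ≈ 0.00044886)
3558/(-4341) + o(16)/v = 3558/(-4341) + 29/(8/17823) = 3558*(-1/4341) + 29*(17823/8) = -1186/1447 + 516867/8 = 747897061/11576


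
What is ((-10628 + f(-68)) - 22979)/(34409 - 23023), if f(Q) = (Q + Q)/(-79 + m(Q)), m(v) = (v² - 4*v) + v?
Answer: -159599779/54072114 ≈ -2.9516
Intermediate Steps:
m(v) = v² - 3*v
f(Q) = 2*Q/(-79 + Q*(-3 + Q)) (f(Q) = (Q + Q)/(-79 + Q*(-3 + Q)) = (2*Q)/(-79 + Q*(-3 + Q)) = 2*Q/(-79 + Q*(-3 + Q)))
((-10628 + f(-68)) - 22979)/(34409 - 23023) = ((-10628 + 2*(-68)/(-79 - 68*(-3 - 68))) - 22979)/(34409 - 23023) = ((-10628 + 2*(-68)/(-79 - 68*(-71))) - 22979)/11386 = ((-10628 + 2*(-68)/(-79 + 4828)) - 22979)*(1/11386) = ((-10628 + 2*(-68)/4749) - 22979)*(1/11386) = ((-10628 + 2*(-68)*(1/4749)) - 22979)*(1/11386) = ((-10628 - 136/4749) - 22979)*(1/11386) = (-50472508/4749 - 22979)*(1/11386) = -159599779/4749*1/11386 = -159599779/54072114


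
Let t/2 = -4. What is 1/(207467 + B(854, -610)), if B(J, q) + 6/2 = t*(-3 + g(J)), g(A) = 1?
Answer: 1/207480 ≈ 4.8197e-6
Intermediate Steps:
t = -8 (t = 2*(-4) = -8)
B(J, q) = 13 (B(J, q) = -3 - 8*(-3 + 1) = -3 - 8*(-2) = -3 + 16 = 13)
1/(207467 + B(854, -610)) = 1/(207467 + 13) = 1/207480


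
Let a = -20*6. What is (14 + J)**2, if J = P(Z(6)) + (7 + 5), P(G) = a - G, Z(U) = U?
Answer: 10000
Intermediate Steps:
a = -120 (a = -5*24 = -120)
P(G) = -120 - G
J = -114 (J = (-120 - 1*6) + (7 + 5) = (-120 - 6) + 12 = -126 + 12 = -114)
(14 + J)**2 = (14 - 114)**2 = (-100)**2 = 10000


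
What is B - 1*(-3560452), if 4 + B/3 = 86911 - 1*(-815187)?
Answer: 6266734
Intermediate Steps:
B = 2706282 (B = -12 + 3*(86911 - 1*(-815187)) = -12 + 3*(86911 + 815187) = -12 + 3*902098 = -12 + 2706294 = 2706282)
B - 1*(-3560452) = 2706282 - 1*(-3560452) = 2706282 + 3560452 = 6266734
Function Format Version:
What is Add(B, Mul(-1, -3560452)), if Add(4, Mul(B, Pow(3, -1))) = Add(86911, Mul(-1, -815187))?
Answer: 6266734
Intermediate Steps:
B = 2706282 (B = Add(-12, Mul(3, Add(86911, Mul(-1, -815187)))) = Add(-12, Mul(3, Add(86911, 815187))) = Add(-12, Mul(3, 902098)) = Add(-12, 2706294) = 2706282)
Add(B, Mul(-1, -3560452)) = Add(2706282, Mul(-1, -3560452)) = Add(2706282, 3560452) = 6266734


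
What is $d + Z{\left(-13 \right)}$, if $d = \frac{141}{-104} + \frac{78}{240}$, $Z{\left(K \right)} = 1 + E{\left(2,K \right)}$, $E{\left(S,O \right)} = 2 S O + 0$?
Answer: $- \frac{3382}{65} \approx -52.031$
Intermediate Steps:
$E{\left(S,O \right)} = 2 O S$ ($E{\left(S,O \right)} = 2 O S + 0 = 2 O S$)
$Z{\left(K \right)} = 1 + 4 K$ ($Z{\left(K \right)} = 1 + 2 K 2 = 1 + 4 K$)
$d = - \frac{67}{65}$ ($d = 141 \left(- \frac{1}{104}\right) + 78 \cdot \frac{1}{240} = - \frac{141}{104} + \frac{13}{40} = - \frac{67}{65} \approx -1.0308$)
$d + Z{\left(-13 \right)} = - \frac{67}{65} + \left(1 + 4 \left(-13\right)\right) = - \frac{67}{65} + \left(1 - 52\right) = - \frac{67}{65} - 51 = - \frac{3382}{65}$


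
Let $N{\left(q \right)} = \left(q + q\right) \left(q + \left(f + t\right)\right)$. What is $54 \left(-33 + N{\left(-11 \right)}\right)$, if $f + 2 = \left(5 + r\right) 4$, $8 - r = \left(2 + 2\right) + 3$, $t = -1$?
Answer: $-13662$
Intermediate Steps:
$r = 1$ ($r = 8 - \left(\left(2 + 2\right) + 3\right) = 8 - \left(4 + 3\right) = 8 - 7 = 1$)
$f = 22$ ($f = -2 + \left(5 + 1\right) 4 = -2 + 6 \cdot 4 = -2 + 24 = 22$)
$N{\left(q \right)} = 2 q \left(21 + q\right)$ ($N{\left(q \right)} = \left(q + q\right) \left(q + \left(22 - 1\right)\right) = 2 q \left(q + 21\right) = 2 q \left(21 + q\right)$)
$54 \left(-33 + N{\left(-11 \right)}\right) = 54 \left(-33 + 2 \left(-11\right) \left(21 - 11\right)\right) = 54 \left(-33 + 2 \left(-11\right) 10\right) = 54 \left(-33 - 220\right) = 54 \left(-253\right) = -13662$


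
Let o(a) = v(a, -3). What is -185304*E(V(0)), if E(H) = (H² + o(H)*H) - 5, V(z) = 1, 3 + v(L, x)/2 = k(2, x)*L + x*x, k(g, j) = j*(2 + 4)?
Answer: 5188512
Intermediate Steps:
k(g, j) = 6*j (k(g, j) = j*6 = 6*j)
v(L, x) = -6 + 2*x² + 12*L*x (v(L, x) = -6 + 2*((6*x)*L + x*x) = -6 + 2*(6*L*x + x²) = -6 + 2*(x² + 6*L*x) = -6 + (2*x² + 12*L*x) = -6 + 2*x² + 12*L*x)
o(a) = 12 - 36*a (o(a) = -6 + 2*(-3)² + 12*a*(-3) = -6 + 2*9 - 36*a = -6 + 18 - 36*a = 12 - 36*a)
E(H) = -5 + H² + H*(12 - 36*H) (E(H) = (H² + (12 - 36*H)*H) - 5 = (H² + H*(12 - 36*H)) - 5 = -5 + H² + H*(12 - 36*H))
-185304*E(V(0)) = -185304*(-5 - 35*1² + 12*1) = -185304*(-5 - 35*1 + 12) = -185304*(-5 - 35 + 12) = -185304*(-28) = 5188512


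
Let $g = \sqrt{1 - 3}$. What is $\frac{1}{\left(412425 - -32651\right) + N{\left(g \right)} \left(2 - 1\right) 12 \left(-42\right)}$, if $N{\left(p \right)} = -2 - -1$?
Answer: $\frac{1}{445580} \approx 2.2443 \cdot 10^{-6}$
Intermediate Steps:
$g = i \sqrt{2}$ ($g = \sqrt{-2} = i \sqrt{2} \approx 1.4142 i$)
$N{\left(p \right)} = -1$ ($N{\left(p \right)} = -2 + 1 = -1$)
$\frac{1}{\left(412425 - -32651\right) + N{\left(g \right)} \left(2 - 1\right) 12 \left(-42\right)} = \frac{1}{\left(412425 - -32651\right) + - \left(2 - 1\right) 12 \left(-42\right)} = \frac{1}{\left(412425 + 32651\right) + - \left(2 - 1\right) 12 \left(-42\right)} = \frac{1}{445076 + - 1 \cdot 12 \left(-42\right)} = \frac{1}{445076 + \left(-1\right) 12 \left(-42\right)} = \frac{1}{445076 - -504} = \frac{1}{445076 + 504} = \frac{1}{445580}$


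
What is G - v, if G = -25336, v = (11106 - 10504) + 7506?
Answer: -33444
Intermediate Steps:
v = 8108 (v = 602 + 7506 = 8108)
G - v = -25336 - 1*8108 = -25336 - 8108 = -33444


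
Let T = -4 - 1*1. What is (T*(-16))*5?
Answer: 400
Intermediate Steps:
T = -5 (T = -4 - 1 = -5)
(T*(-16))*5 = -5*(-16)*5 = 80*5 = 400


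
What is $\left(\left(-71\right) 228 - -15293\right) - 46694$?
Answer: $-47589$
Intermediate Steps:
$\left(\left(-71\right) 228 - -15293\right) - 46694 = \left(-16188 + 15293\right) - 46694 = -895 - 46694 = -47589$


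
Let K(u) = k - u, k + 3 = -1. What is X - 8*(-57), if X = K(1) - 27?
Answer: 424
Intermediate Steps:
k = -4 (k = -3 - 1 = -4)
K(u) = -4 - u
X = -32 (X = (-4 - 1*1) - 27 = (-4 - 1) - 27 = -5 - 27 = -32)
X - 8*(-57) = -32 - 8*(-57) = -32 + 456 = 424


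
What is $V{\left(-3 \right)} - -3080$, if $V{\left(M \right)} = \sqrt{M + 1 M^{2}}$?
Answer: $3080 + \sqrt{6} \approx 3082.4$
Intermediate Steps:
$V{\left(M \right)} = \sqrt{M + M^{2}}$
$V{\left(-3 \right)} - -3080 = \sqrt{- 3 \left(1 - 3\right)} - -3080 = \sqrt{\left(-3\right) \left(-2\right)} + 3080 = \sqrt{6} + 3080 = 3080 + \sqrt{6}$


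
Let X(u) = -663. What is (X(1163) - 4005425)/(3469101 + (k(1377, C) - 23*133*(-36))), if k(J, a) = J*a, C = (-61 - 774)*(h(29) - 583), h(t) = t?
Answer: -4006088/640565655 ≈ -0.0062540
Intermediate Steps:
C = 462590 (C = (-61 - 774)*(29 - 583) = -835*(-554) = 462590)
(X(1163) - 4005425)/(3469101 + (k(1377, C) - 23*133*(-36))) = (-663 - 4005425)/(3469101 + (1377*462590 - 23*133*(-36))) = -4006088/(3469101 + (636986430 - 3059*(-36))) = -4006088/(3469101 + (636986430 - 1*(-110124))) = -4006088/(3469101 + (636986430 + 110124)) = -4006088/(3469101 + 637096554) = -4006088/640565655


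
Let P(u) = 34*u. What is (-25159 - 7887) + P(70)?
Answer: -30666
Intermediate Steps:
(-25159 - 7887) + P(70) = (-25159 - 7887) + 34*70 = -33046 + 2380 = -30666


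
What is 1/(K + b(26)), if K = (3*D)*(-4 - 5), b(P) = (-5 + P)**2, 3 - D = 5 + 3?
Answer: 1/576 ≈ 0.0017361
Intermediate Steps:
D = -5 (D = 3 - (5 + 3) = 3 - 1*8 = 3 - 8 = -5)
K = 135 (K = (3*(-5))*(-4 - 5) = -15*(-9) = 135)
1/(K + b(26)) = 1/(135 + (-5 + 26)**2) = 1/(135 + 21**2) = 1/(135 + 441) = 1/576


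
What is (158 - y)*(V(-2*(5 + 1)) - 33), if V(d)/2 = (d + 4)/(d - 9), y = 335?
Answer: 39943/7 ≈ 5706.1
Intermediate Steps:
V(d) = 2*(4 + d)/(-9 + d) (V(d) = 2*((d + 4)/(d - 9)) = 2*((4 + d)/(-9 + d)) = 2*(4 + d)/(-9 + d))
(158 - y)*(V(-2*(5 + 1)) - 33) = (158 - 1*335)*(2*(4 - 2*(5 + 1))/(-9 - 2*(5 + 1)) - 33) = (158 - 335)*(2*(4 - 2*6)/(-9 - 2*6) - 33) = -177*(2*(4 - 12)/(-9 - 12) - 33) = -177*(2*(-8)/(-21) - 33) = -177*(2*(-1/21)*(-8) - 33) = -177*(16/21 - 33) = -177*(-677/21) = 39943/7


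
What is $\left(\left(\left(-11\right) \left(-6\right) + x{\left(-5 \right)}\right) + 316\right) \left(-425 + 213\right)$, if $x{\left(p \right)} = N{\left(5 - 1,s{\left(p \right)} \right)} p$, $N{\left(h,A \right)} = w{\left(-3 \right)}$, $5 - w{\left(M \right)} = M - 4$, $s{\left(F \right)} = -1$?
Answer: $-68264$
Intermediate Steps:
$w{\left(M \right)} = 9 - M$ ($w{\left(M \right)} = 5 - \left(M - 4\right) = 5 - \left(-4 + M\right) = 9 - M$)
$N{\left(h,A \right)} = 12$ ($N{\left(h,A \right)} = 9 - -3 = 9 + 3 = 12$)
$x{\left(p \right)} = 12 p$
$\left(\left(\left(-11\right) \left(-6\right) + x{\left(-5 \right)}\right) + 316\right) \left(-425 + 213\right) = \left(\left(\left(-11\right) \left(-6\right) + 12 \left(-5\right)\right) + 316\right) \left(-425 + 213\right) = \left(\left(66 - 60\right) + 316\right) \left(-212\right) = \left(6 + 316\right) \left(-212\right) = 322 \left(-212\right) = -68264$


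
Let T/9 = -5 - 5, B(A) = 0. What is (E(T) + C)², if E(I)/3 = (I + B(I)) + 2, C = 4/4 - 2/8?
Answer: 1108809/16 ≈ 69301.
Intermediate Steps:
C = ¾ (C = 4*(¼) - 2*⅛ = 1 - ¼ = ¾ ≈ 0.75000)
T = -90 (T = 9*(-5 - 5) = 9*(-10) = -90)
E(I) = 6 + 3*I (E(I) = 3*((I + 0) + 2) = 3*(I + 2) = 3*(2 + I) = 6 + 3*I)
(E(T) + C)² = ((6 + 3*(-90)) + ¾)² = ((6 - 270) + ¾)² = (-264 + ¾)² = (-1053/4)² = 1108809/16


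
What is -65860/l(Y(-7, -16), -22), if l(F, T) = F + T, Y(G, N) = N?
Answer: 32930/19 ≈ 1733.2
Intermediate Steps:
-65860/l(Y(-7, -16), -22) = -65860/(-16 - 22) = -65860/(-38) = -65860*(-1/38) = 32930/19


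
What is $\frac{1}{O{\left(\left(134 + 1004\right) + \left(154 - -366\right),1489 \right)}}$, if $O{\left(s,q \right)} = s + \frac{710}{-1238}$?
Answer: $\frac{619}{1025947} \approx 0.00060335$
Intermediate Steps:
$O{\left(s,q \right)} = - \frac{355}{619} + s$ ($O{\left(s,q \right)} = s + 710 \left(- \frac{1}{1238}\right) = s - \frac{355}{619} = - \frac{355}{619} + s$)
$\frac{1}{O{\left(\left(134 + 1004\right) + \left(154 - -366\right),1489 \right)}} = \frac{1}{- \frac{355}{619} + \left(\left(134 + 1004\right) + \left(154 - -366\right)\right)} = \frac{1}{- \frac{355}{619} + \left(1138 + \left(154 + 366\right)\right)} = \frac{1}{- \frac{355}{619} + \left(1138 + 520\right)} = \frac{1}{- \frac{355}{619} + 1658} = \frac{1}{\frac{1025947}{619}} = \frac{619}{1025947}$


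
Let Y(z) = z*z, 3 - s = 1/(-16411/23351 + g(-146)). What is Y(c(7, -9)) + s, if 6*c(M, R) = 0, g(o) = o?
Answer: 10300322/3425657 ≈ 3.0068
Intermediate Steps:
s = 10300322/3425657 (s = 3 - 1/(-16411/23351 - 146) = 3 - 1/(-3425657/23351) = 3 - 1*(-23351/3425657) = 3 + 23351/3425657 = 10300322/3425657 ≈ 3.0068)
c(M, R) = 0 (c(M, R) = (⅙)*0 = 0)
Y(z) = z²
Y(c(7, -9)) + s = 0² + 10300322/3425657 = 0 + 10300322/3425657 = 10300322/3425657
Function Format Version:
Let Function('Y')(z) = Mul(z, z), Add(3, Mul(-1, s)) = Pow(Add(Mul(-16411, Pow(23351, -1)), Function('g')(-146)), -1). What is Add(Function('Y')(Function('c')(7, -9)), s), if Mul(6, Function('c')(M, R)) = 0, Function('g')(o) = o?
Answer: Rational(10300322, 3425657) ≈ 3.0068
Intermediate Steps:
s = Rational(10300322, 3425657) (s = Add(3, Mul(-1, Pow(Add(Mul(-16411, Pow(23351, -1)), -146), -1))) = Add(3, Mul(-1, Pow(Add(Mul(-16411, Rational(1, 23351)), -146), -1))) = Add(3, Mul(-1, Pow(Add(Rational(-16411, 23351), -146), -1))) = Add(3, Mul(-1, Pow(Rational(-3425657, 23351), -1))) = Add(3, Mul(-1, Rational(-23351, 3425657))) = Add(3, Rational(23351, 3425657)) = Rational(10300322, 3425657) ≈ 3.0068)
Function('c')(M, R) = 0 (Function('c')(M, R) = Mul(Rational(1, 6), 0) = 0)
Function('Y')(z) = Pow(z, 2)
Add(Function('Y')(Function('c')(7, -9)), s) = Add(Pow(0, 2), Rational(10300322, 3425657)) = Add(0, Rational(10300322, 3425657)) = Rational(10300322, 3425657)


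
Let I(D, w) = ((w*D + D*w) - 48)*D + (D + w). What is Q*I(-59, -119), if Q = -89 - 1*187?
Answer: 227927424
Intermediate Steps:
Q = -276 (Q = -89 - 187 = -276)
I(D, w) = D + w + D*(-48 + 2*D*w) (I(D, w) = ((D*w + D*w) - 48)*D + (D + w) = (2*D*w - 48)*D + (D + w) = (-48 + 2*D*w)*D + (D + w) = D*(-48 + 2*D*w) + (D + w) = D + w + D*(-48 + 2*D*w))
Q*I(-59, -119) = -276*(-119 - 47*(-59) + 2*(-119)*(-59)²) = -276*(-119 + 2773 + 2*(-119)*3481) = -276*(-119 + 2773 - 828478) = -276*(-825824) = 227927424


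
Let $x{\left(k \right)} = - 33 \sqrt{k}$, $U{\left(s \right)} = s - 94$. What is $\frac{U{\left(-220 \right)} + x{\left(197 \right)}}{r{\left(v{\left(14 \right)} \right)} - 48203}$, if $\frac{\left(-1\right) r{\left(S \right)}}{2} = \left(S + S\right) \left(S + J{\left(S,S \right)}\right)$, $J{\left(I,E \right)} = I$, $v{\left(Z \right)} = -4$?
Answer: $\frac{314}{48331} + \frac{33 \sqrt{197}}{48331} \approx 0.01608$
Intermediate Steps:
$U{\left(s \right)} = -94 + s$
$r{\left(S \right)} = - 8 S^{2}$ ($r{\left(S \right)} = - 2 \left(S + S\right) \left(S + S\right) = - 2 \cdot 2 S 2 S = - 2 \cdot 4 S^{2} = - 8 S^{2}$)
$\frac{U{\left(-220 \right)} + x{\left(197 \right)}}{r{\left(v{\left(14 \right)} \right)} - 48203} = \frac{\left(-94 - 220\right) - 33 \sqrt{197}}{- 8 \left(-4\right)^{2} - 48203} = \frac{-314 - 33 \sqrt{197}}{\left(-8\right) 16 - 48203} = \frac{-314 - 33 \sqrt{197}}{-128 - 48203} = \frac{-314 - 33 \sqrt{197}}{-48331} = \left(-314 - 33 \sqrt{197}\right) \left(- \frac{1}{48331}\right) = \frac{314}{48331} + \frac{33 \sqrt{197}}{48331}$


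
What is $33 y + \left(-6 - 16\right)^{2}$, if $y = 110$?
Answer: $4114$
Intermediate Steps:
$33 y + \left(-6 - 16\right)^{2} = 33 \cdot 110 + \left(-6 - 16\right)^{2} = 3630 + \left(-6 - 16\right)^{2} = 3630 + \left(-22\right)^{2} = 3630 + 484 = 4114$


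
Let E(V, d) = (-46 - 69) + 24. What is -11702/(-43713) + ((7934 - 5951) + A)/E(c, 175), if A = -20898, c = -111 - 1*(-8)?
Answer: 63684329/305991 ≈ 208.12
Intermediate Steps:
c = -103 (c = -111 + 8 = -103)
E(V, d) = -91 (E(V, d) = -115 + 24 = -91)
-11702/(-43713) + ((7934 - 5951) + A)/E(c, 175) = -11702/(-43713) + ((7934 - 5951) - 20898)/(-91) = -11702*(-1/43713) + (1983 - 20898)*(-1/91) = 11702/43713 - 18915*(-1/91) = 11702/43713 + 1455/7 = 63684329/305991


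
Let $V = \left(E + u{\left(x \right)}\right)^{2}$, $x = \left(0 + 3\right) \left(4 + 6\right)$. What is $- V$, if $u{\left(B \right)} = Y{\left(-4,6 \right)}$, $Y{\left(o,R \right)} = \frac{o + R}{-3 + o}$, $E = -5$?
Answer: $- \frac{1369}{49} \approx -27.939$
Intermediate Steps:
$x = 30$ ($x = 3 \cdot 10 = 30$)
$Y{\left(o,R \right)} = \frac{R + o}{-3 + o}$
$u{\left(B \right)} = - \frac{2}{7}$ ($u{\left(B \right)} = \frac{6 - 4}{-3 - 4} = \frac{1}{-7} \cdot 2 = \left(- \frac{1}{7}\right) 2 = - \frac{2}{7}$)
$V = \frac{1369}{49}$ ($V = \left(-5 - \frac{2}{7}\right)^{2} = \left(- \frac{37}{7}\right)^{2} = \frac{1369}{49} \approx 27.939$)
$- V = \left(-1\right) \frac{1369}{49} = - \frac{1369}{49}$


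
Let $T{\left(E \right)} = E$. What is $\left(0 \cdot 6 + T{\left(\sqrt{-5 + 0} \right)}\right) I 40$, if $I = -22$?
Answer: $- 880 i \sqrt{5} \approx - 1967.7 i$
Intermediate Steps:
$\left(0 \cdot 6 + T{\left(\sqrt{-5 + 0} \right)}\right) I 40 = \left(0 \cdot 6 + \sqrt{-5 + 0}\right) \left(-22\right) 40 = \left(0 + \sqrt{-5}\right) \left(-22\right) 40 = \left(0 + i \sqrt{5}\right) \left(-22\right) 40 = i \sqrt{5} \left(-22\right) 40 = - 22 i \sqrt{5} \cdot 40 = - 880 i \sqrt{5}$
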